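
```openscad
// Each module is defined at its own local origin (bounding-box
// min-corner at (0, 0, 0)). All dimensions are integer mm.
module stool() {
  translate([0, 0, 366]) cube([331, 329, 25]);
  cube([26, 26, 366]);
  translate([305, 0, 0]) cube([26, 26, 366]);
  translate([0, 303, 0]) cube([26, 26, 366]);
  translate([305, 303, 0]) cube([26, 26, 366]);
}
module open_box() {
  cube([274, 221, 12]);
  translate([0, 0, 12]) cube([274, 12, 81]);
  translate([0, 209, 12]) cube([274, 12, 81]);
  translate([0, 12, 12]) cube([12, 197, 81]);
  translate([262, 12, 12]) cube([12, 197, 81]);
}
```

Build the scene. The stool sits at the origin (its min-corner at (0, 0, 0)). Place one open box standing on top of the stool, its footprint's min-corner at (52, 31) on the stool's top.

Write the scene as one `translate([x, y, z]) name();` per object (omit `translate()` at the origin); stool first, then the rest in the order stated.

stool();
translate([52, 31, 391]) open_box();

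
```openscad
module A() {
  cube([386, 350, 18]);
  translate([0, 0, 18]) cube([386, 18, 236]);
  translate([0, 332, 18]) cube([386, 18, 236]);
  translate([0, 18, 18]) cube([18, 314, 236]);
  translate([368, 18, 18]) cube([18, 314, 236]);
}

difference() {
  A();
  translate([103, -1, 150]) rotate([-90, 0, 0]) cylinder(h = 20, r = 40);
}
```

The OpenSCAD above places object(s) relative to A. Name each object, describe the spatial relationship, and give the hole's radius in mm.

A is an open box. The open box has a circular hole through its front wall. The hole's radius is 40 mm.

The subtracted cylinder has r = 40 mm.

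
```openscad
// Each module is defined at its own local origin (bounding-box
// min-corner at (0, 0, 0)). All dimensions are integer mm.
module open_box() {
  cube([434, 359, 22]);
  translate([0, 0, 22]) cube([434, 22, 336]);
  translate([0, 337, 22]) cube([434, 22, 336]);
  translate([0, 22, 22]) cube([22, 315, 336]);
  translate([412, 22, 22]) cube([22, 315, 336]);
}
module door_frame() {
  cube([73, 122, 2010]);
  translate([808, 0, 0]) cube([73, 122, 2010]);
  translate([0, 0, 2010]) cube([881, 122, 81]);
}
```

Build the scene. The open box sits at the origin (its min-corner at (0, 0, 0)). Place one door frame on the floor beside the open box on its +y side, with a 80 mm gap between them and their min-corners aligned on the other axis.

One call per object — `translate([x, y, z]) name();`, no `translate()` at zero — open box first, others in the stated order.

open_box();
translate([0, 439, 0]) door_frame();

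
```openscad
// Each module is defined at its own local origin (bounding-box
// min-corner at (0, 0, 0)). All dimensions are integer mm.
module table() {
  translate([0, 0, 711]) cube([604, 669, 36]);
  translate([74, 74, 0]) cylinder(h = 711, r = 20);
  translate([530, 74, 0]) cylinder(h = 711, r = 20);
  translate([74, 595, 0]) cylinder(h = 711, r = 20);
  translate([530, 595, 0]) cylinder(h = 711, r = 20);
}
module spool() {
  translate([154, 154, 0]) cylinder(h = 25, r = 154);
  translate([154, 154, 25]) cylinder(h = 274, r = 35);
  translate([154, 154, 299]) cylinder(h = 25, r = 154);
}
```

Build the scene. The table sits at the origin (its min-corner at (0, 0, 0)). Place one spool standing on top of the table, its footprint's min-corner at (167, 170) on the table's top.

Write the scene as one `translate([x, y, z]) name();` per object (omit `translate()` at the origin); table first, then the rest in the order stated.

table();
translate([167, 170, 747]) spool();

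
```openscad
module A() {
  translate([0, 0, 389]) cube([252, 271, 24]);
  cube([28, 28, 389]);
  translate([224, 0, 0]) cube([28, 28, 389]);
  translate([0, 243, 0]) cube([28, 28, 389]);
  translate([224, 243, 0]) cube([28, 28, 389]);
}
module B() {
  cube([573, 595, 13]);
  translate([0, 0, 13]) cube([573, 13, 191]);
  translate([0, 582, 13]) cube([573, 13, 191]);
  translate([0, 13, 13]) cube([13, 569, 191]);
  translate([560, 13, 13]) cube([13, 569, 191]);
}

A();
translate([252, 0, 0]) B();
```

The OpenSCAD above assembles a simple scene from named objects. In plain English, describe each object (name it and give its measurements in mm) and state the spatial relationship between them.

A is a four-legged stool. The seat is a 252×271×24 mm slab whose top surface is at z = 413 mm; four square legs, each 28×28 mm in cross-section, run from the floor (z = 0) to the underside of the seat, each flush with a corner of the seat.

B is an open-topped rectangular box: outside dimensions 573×595×204 mm, with a uniform wall and base thickness of 13 mm. The base is a full 573×595 slab on the floor; four walls sit on top of the base. The front and back walls (the −y and +y sides) span the full width; the two side walls fit between them.

The open box is against the stool's +x side, with their −y faces flush.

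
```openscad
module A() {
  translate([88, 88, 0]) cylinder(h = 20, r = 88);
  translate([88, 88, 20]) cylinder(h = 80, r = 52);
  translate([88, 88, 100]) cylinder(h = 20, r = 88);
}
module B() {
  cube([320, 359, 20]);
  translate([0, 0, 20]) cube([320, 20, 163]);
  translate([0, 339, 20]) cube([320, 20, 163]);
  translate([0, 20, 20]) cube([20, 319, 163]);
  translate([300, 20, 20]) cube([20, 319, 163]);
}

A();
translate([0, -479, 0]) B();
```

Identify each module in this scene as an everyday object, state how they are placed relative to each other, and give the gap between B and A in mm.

A is a spool. B is an open box. The open box is on the floor beside the spool on its −y side. The gap between the open box and the spool is 120 mm.

The open box's nearest face is 120 mm from the spool's −y face.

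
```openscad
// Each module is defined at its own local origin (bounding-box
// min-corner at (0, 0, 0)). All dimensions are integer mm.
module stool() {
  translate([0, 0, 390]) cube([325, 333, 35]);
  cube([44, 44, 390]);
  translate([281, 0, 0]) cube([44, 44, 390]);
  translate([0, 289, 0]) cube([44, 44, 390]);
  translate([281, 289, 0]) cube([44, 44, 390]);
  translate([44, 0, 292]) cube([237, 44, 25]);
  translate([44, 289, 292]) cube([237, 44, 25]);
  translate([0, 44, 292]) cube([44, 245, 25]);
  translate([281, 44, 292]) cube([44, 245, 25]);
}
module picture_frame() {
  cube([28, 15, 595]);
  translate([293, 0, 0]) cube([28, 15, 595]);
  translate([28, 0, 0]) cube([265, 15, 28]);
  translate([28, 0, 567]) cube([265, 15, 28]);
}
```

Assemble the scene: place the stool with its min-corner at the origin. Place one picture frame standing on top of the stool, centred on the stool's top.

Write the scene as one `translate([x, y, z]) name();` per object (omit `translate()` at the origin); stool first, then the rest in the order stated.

stool();
translate([2, 159, 425]) picture_frame();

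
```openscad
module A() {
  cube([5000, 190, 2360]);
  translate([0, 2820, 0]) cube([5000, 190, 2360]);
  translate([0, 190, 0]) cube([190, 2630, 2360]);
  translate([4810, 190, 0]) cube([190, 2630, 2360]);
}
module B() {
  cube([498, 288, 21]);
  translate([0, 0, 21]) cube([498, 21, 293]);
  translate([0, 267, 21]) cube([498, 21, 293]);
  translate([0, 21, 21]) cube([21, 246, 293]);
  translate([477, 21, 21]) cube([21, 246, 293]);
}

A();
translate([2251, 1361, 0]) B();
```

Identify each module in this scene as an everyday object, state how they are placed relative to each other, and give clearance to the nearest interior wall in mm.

Clearances: x = 2061, y = 1171; minimum 1171 mm.

A is a house frame. B is an open box. The open box sits inside the house frame, centred. The clearance to the nearest interior wall is 1171 mm.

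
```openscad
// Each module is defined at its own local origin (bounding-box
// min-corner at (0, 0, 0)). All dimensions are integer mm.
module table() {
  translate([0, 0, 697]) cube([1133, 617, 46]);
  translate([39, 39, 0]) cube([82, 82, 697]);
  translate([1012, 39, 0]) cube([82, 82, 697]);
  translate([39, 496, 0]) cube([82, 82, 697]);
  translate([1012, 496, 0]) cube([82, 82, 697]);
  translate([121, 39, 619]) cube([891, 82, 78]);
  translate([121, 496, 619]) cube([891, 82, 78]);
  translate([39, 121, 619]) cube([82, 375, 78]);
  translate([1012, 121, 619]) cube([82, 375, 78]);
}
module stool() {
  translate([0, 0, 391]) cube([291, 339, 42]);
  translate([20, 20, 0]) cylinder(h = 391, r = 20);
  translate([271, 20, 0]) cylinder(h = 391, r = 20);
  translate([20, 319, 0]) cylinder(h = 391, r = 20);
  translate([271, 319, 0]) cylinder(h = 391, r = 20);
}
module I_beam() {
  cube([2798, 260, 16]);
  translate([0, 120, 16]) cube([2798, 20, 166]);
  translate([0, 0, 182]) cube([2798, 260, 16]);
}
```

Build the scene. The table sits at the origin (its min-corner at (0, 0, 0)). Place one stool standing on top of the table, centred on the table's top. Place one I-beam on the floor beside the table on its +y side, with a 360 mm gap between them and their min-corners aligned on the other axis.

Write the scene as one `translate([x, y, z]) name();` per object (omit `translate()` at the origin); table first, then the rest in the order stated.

table();
translate([421, 139, 743]) stool();
translate([0, 977, 0]) I_beam();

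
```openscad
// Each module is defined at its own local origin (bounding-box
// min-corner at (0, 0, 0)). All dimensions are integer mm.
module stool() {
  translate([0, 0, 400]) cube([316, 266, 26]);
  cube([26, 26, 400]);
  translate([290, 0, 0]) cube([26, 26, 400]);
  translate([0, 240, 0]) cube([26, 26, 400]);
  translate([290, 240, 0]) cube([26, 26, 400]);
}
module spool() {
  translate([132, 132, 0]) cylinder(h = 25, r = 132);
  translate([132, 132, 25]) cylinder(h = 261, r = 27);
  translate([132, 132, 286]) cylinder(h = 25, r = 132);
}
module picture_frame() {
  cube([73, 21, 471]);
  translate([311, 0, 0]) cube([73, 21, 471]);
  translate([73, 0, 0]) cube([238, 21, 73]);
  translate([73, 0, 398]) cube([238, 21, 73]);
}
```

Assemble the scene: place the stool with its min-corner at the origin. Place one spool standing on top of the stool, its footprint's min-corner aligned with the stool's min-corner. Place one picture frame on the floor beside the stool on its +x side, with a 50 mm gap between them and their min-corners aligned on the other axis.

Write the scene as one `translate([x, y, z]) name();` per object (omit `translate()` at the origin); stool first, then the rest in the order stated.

stool();
translate([0, 0, 426]) spool();
translate([366, 0, 0]) picture_frame();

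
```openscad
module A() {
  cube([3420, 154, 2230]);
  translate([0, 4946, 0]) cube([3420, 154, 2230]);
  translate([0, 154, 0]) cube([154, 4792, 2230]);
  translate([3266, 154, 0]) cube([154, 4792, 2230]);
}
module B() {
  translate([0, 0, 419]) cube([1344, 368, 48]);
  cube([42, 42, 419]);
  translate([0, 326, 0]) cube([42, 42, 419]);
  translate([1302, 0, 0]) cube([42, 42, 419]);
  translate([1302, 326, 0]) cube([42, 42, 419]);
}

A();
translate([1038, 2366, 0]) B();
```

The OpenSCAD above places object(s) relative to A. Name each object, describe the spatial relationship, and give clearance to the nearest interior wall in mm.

Clearances: x = 884, y = 2212; minimum 884 mm.

A is a house frame. B is a bench. The bench sits inside the house frame, centred. The clearance to the nearest interior wall is 884 mm.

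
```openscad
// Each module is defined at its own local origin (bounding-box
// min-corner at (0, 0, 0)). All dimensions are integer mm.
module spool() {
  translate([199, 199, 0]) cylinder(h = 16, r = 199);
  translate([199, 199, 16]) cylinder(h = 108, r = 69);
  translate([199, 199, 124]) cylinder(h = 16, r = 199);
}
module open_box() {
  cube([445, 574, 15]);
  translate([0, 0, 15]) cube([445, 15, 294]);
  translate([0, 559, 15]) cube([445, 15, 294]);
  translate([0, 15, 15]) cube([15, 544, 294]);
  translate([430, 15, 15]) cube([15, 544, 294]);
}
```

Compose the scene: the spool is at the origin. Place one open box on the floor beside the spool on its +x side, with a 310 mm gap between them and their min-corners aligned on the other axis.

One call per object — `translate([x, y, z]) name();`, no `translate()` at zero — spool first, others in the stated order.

spool();
translate([708, 0, 0]) open_box();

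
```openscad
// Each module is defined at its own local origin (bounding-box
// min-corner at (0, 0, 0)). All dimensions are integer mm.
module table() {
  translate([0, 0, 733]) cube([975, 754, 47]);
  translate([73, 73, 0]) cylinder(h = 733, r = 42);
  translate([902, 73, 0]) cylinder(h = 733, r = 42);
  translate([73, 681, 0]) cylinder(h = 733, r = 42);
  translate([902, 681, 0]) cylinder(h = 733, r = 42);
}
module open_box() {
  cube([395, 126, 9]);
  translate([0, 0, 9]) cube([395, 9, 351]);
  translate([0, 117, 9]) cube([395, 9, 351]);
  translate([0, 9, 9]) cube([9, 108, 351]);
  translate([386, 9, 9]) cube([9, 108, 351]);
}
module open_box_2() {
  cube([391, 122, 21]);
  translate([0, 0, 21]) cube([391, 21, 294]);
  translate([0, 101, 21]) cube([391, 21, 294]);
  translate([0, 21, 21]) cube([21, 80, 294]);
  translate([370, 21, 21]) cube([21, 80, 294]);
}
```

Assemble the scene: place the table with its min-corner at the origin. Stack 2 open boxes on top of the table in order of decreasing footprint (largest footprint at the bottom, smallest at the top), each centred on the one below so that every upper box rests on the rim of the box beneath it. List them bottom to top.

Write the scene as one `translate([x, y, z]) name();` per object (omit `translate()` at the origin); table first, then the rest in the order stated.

table();
translate([290, 314, 780]) open_box();
translate([292, 316, 1140]) open_box_2();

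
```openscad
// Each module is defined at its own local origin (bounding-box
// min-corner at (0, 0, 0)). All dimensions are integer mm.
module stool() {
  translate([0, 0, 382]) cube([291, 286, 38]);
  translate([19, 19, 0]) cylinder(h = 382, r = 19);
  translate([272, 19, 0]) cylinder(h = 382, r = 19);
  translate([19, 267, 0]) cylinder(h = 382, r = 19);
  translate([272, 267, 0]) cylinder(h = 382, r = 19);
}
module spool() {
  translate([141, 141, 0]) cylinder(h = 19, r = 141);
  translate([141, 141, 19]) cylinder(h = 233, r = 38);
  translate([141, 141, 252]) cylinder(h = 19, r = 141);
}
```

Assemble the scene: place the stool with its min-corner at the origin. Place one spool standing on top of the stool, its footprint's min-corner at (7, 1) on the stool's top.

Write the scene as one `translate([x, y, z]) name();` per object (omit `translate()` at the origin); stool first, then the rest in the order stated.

stool();
translate([7, 1, 420]) spool();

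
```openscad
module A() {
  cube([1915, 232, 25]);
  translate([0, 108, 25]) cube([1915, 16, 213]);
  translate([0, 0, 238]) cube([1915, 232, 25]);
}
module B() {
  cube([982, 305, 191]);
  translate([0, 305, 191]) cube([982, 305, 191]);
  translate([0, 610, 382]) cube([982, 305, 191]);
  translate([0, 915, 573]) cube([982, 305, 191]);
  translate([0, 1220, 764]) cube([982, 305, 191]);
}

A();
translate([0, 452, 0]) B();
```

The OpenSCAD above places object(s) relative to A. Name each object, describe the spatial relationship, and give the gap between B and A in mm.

A is an I-beam. B is a staircase. The staircase is on the floor beside the I-beam on its +y side. The gap between the staircase and the I-beam is 220 mm.

The staircase's nearest face is 220 mm from the I-beam's +y face.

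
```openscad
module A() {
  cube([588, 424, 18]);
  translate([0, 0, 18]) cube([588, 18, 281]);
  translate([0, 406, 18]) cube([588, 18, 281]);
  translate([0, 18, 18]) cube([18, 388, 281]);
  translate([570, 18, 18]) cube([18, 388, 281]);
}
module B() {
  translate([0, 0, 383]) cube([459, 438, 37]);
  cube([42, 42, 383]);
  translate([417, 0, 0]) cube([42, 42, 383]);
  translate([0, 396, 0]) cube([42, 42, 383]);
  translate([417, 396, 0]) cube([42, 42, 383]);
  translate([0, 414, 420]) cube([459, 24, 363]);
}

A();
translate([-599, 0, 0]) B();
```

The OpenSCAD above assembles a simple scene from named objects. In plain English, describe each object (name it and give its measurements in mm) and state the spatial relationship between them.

A is an open storage box with external size 588×424×299 mm and wall thickness 18 mm (the base is also 18 mm thick). The base covers the whole footprint; the four walls stand on the base, with the y-facing walls full-width and the x-facing walls fitting between their inner faces.

B is a chair. The seat is a 459×438×37 mm slab with its top at z = 420 mm, on four 42×42 mm corner legs (flush with the seat edges, standing on z = 0). A flat backrest 24 mm thick, 363 mm tall, spans the full seat width and rises from the seat top along its +y edge, rear face flush with the rear of the seat.

The chair is on the floor beside the open box on its −x side.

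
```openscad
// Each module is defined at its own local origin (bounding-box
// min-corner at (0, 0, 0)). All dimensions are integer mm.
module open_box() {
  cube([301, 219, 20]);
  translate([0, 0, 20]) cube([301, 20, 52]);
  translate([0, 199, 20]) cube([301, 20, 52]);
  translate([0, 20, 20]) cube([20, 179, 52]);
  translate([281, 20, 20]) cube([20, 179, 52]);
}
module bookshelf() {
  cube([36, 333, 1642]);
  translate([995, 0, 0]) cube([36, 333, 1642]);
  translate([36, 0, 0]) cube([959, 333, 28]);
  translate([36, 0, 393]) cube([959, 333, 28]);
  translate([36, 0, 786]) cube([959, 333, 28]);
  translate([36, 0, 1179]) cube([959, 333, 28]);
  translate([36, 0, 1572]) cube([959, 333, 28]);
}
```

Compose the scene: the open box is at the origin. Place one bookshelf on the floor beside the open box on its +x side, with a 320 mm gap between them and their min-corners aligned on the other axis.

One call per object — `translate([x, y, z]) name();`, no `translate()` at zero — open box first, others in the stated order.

open_box();
translate([621, 0, 0]) bookshelf();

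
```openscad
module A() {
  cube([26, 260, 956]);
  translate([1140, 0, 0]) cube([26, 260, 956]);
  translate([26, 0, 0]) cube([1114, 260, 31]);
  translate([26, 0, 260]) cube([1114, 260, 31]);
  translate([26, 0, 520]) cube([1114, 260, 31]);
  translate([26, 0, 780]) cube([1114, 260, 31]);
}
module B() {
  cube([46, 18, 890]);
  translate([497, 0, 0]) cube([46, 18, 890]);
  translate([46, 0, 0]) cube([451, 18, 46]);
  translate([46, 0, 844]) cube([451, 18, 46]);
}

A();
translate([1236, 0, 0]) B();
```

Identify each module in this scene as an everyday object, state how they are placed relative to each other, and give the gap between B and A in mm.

A is a bookshelf. B is a picture frame. The picture frame is on the floor beside the bookshelf on its +x side. The gap between the picture frame and the bookshelf is 70 mm.

The picture frame's nearest face is 70 mm from the bookshelf's +x face.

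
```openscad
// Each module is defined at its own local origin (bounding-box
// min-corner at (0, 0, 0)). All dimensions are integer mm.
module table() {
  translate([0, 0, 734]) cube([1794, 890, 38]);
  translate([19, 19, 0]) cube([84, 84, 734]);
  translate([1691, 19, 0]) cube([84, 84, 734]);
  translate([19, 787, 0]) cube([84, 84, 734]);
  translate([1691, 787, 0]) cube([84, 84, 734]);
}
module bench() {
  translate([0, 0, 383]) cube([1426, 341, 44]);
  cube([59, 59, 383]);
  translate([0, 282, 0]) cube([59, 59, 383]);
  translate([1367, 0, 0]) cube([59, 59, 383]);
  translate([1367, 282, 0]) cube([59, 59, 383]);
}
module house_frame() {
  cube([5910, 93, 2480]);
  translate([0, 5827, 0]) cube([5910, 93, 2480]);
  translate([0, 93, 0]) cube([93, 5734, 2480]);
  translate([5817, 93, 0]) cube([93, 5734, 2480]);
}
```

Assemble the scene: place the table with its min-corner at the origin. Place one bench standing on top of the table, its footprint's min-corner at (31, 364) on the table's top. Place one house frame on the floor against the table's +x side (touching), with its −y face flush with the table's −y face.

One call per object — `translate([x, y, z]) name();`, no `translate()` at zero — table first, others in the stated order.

table();
translate([31, 364, 772]) bench();
translate([1794, 0, 0]) house_frame();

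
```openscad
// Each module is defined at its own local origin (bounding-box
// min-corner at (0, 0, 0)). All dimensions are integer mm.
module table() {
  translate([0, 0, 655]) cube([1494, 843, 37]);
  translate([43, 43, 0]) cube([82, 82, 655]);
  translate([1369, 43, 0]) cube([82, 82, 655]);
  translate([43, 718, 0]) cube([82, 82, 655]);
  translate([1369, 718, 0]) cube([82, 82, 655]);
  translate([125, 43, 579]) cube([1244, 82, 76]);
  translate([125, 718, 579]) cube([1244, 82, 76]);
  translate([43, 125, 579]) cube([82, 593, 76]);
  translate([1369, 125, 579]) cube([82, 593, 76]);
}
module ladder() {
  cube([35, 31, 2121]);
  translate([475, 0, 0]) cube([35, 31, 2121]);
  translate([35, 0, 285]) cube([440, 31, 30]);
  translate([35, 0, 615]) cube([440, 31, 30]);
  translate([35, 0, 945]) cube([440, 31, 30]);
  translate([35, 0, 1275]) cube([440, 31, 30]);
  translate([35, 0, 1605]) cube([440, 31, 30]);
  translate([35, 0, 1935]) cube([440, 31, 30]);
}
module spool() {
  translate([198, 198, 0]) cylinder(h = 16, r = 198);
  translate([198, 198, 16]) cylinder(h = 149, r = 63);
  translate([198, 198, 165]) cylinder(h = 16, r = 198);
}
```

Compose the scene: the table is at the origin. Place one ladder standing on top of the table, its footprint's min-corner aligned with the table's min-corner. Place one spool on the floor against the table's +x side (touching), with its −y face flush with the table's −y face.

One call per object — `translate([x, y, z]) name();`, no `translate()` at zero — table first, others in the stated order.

table();
translate([0, 0, 692]) ladder();
translate([1494, 0, 0]) spool();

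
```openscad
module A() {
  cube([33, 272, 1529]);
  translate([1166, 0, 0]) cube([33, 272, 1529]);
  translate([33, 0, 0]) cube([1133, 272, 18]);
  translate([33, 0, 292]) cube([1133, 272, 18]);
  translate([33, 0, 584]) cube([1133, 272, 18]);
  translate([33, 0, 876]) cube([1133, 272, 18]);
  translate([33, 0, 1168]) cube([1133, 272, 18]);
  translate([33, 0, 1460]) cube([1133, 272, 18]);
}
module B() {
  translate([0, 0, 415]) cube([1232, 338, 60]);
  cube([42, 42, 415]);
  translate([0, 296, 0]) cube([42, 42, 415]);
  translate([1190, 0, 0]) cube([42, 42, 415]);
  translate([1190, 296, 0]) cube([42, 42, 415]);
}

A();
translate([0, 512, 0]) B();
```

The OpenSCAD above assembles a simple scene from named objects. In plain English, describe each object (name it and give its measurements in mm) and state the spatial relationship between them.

A is an open bookshelf. Two side panels, each 33 mm thick, 272 mm deep and 1529 mm tall, stand 1199 mm apart (outside-to-outside). Between them sit 6 shelves, each 18 mm thick and 272 mm deep, spanning the full gap between the sides. The bottom shelf rests on the floor (its underside at z = 0) and the clear gap between one shelf's top and the next shelf's underside is 274 mm.

B is a long wooden bench with a 1232 mm (x) × 338 mm (y) seat, 60 mm thick, its top surface 475 mm above the floor. Four 42 mm square legs at the seat corners, flush with the edges, run from z = 0 to the seat underside.

The bench is on the floor beside the bookshelf on its +y side.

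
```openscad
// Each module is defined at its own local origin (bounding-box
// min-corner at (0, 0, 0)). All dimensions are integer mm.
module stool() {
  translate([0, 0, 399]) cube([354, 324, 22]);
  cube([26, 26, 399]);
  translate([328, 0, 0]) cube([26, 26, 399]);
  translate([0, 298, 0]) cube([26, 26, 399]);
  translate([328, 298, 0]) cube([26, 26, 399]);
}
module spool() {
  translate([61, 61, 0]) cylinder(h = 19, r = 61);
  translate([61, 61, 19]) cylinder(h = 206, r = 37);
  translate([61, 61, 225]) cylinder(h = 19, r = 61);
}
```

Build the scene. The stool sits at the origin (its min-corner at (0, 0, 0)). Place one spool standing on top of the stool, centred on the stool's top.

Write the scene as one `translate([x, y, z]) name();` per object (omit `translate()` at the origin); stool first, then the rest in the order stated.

stool();
translate([116, 101, 421]) spool();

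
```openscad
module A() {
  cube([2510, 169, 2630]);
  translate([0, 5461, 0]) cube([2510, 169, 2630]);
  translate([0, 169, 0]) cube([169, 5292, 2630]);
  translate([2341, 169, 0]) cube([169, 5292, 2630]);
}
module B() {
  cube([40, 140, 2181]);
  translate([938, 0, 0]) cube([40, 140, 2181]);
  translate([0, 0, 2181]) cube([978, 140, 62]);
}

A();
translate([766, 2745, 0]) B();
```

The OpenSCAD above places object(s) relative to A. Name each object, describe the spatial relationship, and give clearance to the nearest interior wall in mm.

A is a house frame. B is a door frame. The door frame sits inside the house frame, centred. The clearance to the nearest interior wall is 597 mm.

Clearances: x = 597, y = 2576; minimum 597 mm.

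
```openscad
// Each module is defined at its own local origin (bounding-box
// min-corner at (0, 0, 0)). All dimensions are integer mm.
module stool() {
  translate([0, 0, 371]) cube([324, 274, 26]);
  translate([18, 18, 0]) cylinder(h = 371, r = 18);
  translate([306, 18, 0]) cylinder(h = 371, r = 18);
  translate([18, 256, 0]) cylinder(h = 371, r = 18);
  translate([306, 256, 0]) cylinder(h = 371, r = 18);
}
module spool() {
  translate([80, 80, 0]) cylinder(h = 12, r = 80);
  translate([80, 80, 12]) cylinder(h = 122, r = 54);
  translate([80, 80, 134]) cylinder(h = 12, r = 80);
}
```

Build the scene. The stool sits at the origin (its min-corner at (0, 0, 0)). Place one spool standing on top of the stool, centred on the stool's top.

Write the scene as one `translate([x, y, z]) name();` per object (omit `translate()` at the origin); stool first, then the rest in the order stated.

stool();
translate([82, 57, 397]) spool();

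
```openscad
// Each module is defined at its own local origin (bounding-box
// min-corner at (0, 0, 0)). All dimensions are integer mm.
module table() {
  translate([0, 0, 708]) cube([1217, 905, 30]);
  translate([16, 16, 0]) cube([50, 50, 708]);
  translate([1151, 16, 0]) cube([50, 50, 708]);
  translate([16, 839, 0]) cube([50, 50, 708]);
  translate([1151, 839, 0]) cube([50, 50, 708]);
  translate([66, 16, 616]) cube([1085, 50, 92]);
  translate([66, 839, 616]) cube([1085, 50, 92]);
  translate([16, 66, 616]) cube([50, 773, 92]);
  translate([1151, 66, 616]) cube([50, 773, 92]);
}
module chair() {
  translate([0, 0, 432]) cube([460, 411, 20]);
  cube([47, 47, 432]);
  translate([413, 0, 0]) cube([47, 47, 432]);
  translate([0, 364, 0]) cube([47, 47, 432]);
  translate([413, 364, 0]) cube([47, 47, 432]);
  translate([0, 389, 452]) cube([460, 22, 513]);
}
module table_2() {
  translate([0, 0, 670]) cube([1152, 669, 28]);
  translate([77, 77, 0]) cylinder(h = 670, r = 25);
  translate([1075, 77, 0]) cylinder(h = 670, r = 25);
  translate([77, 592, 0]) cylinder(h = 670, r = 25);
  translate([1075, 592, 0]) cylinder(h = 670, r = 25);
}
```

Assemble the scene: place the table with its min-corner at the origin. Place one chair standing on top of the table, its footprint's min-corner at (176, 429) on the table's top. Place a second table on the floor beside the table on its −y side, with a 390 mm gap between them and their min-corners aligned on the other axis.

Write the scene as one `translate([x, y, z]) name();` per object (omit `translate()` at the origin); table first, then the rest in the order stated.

table();
translate([176, 429, 738]) chair();
translate([0, -1059, 0]) table_2();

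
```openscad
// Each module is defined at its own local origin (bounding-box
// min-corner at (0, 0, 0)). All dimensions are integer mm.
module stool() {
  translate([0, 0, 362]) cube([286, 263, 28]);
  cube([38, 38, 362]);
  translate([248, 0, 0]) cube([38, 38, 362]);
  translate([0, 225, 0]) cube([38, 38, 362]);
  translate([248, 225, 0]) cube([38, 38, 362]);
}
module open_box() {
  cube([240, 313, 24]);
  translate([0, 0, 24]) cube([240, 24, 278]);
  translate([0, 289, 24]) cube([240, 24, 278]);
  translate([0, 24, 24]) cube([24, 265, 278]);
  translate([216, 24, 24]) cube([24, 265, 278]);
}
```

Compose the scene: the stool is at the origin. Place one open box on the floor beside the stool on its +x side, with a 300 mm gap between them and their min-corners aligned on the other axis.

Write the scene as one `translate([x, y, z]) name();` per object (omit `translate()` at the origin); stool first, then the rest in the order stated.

stool();
translate([586, 0, 0]) open_box();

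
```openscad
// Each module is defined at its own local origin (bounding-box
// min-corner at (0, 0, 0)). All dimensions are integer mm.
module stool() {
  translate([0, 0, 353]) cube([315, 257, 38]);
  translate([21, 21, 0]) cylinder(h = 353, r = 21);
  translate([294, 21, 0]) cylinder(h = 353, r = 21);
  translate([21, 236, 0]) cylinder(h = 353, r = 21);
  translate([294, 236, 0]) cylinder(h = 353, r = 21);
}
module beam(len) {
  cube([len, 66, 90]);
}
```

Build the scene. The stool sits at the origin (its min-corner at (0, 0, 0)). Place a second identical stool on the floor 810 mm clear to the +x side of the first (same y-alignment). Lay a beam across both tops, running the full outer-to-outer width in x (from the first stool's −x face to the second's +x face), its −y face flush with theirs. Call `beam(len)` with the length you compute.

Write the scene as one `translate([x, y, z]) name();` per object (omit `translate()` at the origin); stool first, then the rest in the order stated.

stool();
translate([1125, 0, 0]) stool();
translate([0, 0, 391]) beam(1440);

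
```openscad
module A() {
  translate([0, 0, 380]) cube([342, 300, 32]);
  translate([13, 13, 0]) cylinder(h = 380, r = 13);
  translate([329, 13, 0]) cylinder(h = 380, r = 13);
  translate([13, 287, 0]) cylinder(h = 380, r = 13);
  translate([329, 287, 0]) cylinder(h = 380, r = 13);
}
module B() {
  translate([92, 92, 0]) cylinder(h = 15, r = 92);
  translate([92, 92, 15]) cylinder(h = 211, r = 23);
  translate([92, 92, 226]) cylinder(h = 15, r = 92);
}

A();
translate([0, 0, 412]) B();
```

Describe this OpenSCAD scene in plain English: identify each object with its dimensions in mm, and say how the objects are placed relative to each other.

A is a four-legged stool. The seat is a 342×300×32 mm slab whose top surface is at z = 412 mm; four round legs, each 26 mm in diameter, run from the floor (z = 0) to the underside of the seat, each leg's axis is inset half a diameter from the nearest pair of seat edges (so the leg's bounding box is flush with the corner).

B is a spool: two coaxial disc flanges of radius 92 mm and thickness 15 mm, joined by a core cylinder of radius 23 mm and height 211 mm. The lower flange rests on z = 0 and the three cylinders share a vertical axis.

The spool is on top of the stool.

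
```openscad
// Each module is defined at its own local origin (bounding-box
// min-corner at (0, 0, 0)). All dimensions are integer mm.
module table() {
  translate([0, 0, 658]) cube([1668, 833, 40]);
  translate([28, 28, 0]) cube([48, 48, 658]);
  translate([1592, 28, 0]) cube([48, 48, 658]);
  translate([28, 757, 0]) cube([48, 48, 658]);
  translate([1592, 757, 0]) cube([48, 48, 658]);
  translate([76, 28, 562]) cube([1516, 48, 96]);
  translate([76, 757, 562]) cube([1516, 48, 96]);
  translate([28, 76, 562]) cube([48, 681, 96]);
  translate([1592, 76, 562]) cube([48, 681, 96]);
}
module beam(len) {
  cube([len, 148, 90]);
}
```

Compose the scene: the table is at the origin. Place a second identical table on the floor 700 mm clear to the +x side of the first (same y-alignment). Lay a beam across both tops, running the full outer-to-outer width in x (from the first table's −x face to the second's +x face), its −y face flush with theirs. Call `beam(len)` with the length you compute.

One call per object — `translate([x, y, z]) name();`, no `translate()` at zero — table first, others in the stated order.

table();
translate([2368, 0, 0]) table();
translate([0, 0, 698]) beam(4036);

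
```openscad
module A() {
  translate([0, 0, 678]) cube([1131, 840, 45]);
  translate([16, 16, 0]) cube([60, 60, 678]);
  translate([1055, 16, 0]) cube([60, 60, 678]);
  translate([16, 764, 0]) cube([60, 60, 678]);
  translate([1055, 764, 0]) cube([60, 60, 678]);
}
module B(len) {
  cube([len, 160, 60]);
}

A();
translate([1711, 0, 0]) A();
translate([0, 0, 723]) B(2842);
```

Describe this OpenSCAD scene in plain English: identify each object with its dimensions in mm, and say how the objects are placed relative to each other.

A is a table: top 1131 mm (x) × 840 mm (y), 45 mm thick, upper face at z = 723 mm, on four 60×60 mm square legs, each inset 16 mm from the nearest pair of top edges, running from z = 0 to the bottom of the top.

B is a rectangular beam 2842 mm long (x), 160 mm deep (y), 60 mm thick (z).

The beam spans the tops of two tables placed 580 mm apart, resting at z = 723 mm.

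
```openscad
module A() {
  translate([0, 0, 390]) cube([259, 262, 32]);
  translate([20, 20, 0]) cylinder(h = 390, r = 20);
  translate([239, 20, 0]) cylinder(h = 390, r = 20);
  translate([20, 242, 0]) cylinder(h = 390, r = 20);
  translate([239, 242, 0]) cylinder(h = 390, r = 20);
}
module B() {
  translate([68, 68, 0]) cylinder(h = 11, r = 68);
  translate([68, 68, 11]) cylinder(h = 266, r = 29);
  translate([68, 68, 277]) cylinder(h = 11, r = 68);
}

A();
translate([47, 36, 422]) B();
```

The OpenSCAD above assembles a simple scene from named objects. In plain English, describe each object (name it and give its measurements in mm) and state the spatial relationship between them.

A is a four-legged stool. The seat is 259×262 mm, 32 mm thick, top at z = 422 mm. It stands on four round legs, each 40 mm in diameter, from z = 0 to the seat underside, each leg's axis is inset half a diameter from the nearest pair of seat edges (so the leg's bounding box is flush with the corner).

B is a spool: two coaxial disc flanges of radius 68 mm and thickness 11 mm, joined by a core cylinder of radius 29 mm and height 266 mm. The lower flange rests on z = 0 and the three cylinders share a vertical axis.

The spool is on top of the stool.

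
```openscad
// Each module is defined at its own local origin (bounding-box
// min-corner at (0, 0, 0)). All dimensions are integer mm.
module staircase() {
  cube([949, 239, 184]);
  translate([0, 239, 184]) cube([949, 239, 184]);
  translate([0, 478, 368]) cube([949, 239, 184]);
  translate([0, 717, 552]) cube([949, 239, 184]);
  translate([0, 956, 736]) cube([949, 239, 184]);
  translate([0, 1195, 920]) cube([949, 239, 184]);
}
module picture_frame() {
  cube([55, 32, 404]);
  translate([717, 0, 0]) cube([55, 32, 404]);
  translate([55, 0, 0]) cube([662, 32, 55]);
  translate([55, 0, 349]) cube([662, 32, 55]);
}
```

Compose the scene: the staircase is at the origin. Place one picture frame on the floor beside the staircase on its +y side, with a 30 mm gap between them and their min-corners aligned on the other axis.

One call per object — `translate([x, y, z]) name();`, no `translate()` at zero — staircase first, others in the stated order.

staircase();
translate([0, 1464, 0]) picture_frame();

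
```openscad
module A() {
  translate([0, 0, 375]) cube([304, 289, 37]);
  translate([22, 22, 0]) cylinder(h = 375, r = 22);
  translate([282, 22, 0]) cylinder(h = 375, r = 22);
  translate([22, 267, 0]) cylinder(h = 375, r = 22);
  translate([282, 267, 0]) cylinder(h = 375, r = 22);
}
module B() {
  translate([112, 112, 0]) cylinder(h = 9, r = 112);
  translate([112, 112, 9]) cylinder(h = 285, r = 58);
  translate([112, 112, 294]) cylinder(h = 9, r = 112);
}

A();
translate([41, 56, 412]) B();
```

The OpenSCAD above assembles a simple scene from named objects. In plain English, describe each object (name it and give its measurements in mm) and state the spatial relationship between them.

A is a four-legged stool. The seat is a 304×289×37 mm slab whose top surface is at z = 412 mm; four round legs, each 44 mm in diameter, run from the floor (z = 0) to the underside of the seat, each leg's axis is inset half a diameter from the nearest pair of seat edges (so the leg's bounding box is flush with the corner).

B is a spool: two coaxial disc flanges of radius 112 mm and thickness 9 mm, joined by a core cylinder of radius 58 mm and height 285 mm. The lower flange rests on z = 0 and the three cylinders share a vertical axis.

The spool is on top of the stool.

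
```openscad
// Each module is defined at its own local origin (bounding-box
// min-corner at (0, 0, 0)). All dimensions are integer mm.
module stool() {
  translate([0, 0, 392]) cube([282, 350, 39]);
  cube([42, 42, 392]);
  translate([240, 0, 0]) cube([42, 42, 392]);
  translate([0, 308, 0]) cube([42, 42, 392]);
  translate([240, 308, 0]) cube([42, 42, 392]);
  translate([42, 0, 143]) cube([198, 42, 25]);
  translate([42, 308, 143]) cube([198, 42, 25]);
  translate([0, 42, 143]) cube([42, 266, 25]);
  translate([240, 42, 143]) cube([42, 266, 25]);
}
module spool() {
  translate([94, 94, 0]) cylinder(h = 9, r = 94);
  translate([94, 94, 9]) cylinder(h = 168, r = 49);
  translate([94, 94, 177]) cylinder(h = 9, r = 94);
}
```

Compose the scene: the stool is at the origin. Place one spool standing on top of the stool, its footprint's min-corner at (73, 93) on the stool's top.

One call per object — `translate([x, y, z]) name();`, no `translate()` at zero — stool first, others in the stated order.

stool();
translate([73, 93, 431]) spool();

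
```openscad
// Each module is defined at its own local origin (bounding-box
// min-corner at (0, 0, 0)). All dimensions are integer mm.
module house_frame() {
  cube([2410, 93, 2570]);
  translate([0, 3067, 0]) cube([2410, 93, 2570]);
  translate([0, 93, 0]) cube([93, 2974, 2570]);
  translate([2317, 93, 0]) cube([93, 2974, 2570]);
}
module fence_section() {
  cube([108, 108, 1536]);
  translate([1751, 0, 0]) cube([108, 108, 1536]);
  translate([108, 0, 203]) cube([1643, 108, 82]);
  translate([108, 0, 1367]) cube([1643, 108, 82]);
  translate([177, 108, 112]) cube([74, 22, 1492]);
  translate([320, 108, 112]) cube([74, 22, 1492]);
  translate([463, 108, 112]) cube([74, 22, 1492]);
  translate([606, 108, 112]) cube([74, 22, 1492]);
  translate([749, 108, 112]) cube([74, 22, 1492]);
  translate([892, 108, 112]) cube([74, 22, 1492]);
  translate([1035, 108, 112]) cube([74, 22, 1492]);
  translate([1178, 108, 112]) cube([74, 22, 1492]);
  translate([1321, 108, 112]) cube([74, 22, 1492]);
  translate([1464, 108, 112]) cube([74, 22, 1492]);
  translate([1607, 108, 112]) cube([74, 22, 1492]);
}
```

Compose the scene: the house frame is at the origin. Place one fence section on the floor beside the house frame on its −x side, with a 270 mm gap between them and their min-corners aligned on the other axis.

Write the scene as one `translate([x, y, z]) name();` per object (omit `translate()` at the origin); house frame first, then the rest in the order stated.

house_frame();
translate([-2129, 0, 0]) fence_section();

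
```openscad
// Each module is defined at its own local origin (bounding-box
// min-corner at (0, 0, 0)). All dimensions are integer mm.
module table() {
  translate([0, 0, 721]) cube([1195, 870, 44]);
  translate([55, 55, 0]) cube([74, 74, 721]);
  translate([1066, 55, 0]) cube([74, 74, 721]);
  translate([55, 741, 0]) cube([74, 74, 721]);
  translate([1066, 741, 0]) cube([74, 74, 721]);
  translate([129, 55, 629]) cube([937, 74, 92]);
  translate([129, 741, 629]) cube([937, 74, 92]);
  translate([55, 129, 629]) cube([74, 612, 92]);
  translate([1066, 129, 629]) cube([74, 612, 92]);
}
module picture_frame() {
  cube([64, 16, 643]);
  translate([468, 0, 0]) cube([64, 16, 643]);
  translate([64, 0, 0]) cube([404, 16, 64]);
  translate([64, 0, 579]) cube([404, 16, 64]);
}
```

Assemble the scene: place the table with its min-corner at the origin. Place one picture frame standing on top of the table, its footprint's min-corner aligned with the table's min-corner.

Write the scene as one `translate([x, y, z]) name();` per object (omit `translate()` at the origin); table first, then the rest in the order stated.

table();
translate([0, 0, 765]) picture_frame();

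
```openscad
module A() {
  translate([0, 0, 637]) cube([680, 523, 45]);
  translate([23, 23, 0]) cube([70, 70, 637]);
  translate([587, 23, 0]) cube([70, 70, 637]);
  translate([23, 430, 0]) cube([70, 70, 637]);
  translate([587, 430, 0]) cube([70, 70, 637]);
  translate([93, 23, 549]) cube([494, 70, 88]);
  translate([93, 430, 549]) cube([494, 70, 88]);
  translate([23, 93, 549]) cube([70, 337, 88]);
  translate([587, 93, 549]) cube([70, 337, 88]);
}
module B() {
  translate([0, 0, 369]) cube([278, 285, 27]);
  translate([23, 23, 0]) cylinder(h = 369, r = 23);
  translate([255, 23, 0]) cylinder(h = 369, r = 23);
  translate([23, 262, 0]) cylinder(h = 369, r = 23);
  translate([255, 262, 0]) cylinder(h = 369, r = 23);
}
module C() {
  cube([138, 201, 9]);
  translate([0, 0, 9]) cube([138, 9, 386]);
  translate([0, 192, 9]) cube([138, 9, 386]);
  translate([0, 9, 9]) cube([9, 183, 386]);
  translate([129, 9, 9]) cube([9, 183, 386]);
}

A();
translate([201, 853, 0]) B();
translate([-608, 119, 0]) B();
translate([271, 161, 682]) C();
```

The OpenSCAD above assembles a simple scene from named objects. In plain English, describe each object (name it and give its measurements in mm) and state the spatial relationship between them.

A is a table: top 680 mm (x) × 523 mm (y), 45 mm thick, upper face at z = 682 mm, on four 70×70 mm square legs, each inset 23 mm from the nearest pair of top edges, running from z = 0 to the bottom of the top. Four apron rails, 70 mm thick and 88 mm tall, run between adjacent legs with their top edges flush with the underside of the top and their outer faces flush with the legs' outer faces.

B is a simple wooden stool: a rectangular seat 278 mm (x) by 285 mm (y), 27 mm thick, top face at z = 396 mm, on four round legs, each 46 mm in diameter. The legs rest on z = 0, each leg's axis is inset half a diameter from the nearest pair of seat edges (so the leg's bounding box is flush with the corner).

C is an open-topped rectangular box: outside dimensions 138×201×395 mm, with a uniform wall and base thickness of 9 mm. The base is a full 138×201 slab on the floor; four walls sit on top of the base. The front and back walls (the −y and +y sides) span the full width; the two side walls fit between them.

Two stools sit around the table at the +y, −x sides. The open box is on top of the table, centred.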